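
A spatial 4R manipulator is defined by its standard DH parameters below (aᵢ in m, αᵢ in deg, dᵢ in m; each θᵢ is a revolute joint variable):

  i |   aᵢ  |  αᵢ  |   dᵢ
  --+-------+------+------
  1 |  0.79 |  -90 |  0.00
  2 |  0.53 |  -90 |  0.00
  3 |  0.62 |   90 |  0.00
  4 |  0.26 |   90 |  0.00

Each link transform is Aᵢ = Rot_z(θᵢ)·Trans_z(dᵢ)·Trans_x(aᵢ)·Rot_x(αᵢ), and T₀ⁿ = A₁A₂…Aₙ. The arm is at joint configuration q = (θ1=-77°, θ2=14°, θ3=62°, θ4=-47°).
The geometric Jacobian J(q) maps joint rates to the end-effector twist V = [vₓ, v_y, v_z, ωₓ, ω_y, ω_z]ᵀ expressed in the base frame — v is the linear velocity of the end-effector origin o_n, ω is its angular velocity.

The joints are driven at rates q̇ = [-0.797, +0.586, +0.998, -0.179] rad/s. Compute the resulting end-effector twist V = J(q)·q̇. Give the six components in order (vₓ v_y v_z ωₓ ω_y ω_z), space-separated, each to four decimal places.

o_n = [-0.3005, -1.8279, -0.0343]
J₁: ẑ×o_n = [1.8279, -0.3005, 0.0000], ω = ẑ
J2: z=[0.9744, 0.2250, 0.0000] o=[0.1777, -0.7698, 0.0000] → [-0.0077, 0.0334, -0.9235, 0.9744, 0.2250, 0.0000]
J3: z=[-0.0544, 0.2357, -0.9703] o=[0.2934, -1.2708, -0.1282] → [-0.5184, 0.5814, 0.1703, -0.0544, 0.2357, -0.9703]
J4: z=[0.6502, -0.7292, -0.2136] o=[-0.1765, -1.6692, -0.1986] → [-0.1538, -0.0804, -0.1936, 0.6502, -0.7292, -0.2136]
V = J·q̇ = [-1.9512, 0.8537, -0.3365, 0.4003, 0.4976, -1.7271]

-1.9512 0.8537 -0.3365 0.4003 0.4976 -1.7271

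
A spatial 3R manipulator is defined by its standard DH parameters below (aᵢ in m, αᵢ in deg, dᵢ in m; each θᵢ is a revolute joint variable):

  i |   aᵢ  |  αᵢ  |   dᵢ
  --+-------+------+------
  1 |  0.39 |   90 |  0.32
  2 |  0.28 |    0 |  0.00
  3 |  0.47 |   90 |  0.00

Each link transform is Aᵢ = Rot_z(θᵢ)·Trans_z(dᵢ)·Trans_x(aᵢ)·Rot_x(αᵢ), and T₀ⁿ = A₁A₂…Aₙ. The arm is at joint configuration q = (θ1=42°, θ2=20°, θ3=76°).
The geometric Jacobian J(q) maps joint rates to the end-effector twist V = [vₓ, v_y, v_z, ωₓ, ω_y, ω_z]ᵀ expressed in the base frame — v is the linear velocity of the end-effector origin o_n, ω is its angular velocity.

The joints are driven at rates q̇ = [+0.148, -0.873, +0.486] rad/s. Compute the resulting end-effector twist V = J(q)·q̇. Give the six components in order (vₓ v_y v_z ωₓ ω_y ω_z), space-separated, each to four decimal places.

o_n = [0.4488, 0.4041, 0.8832]
J₁: ẑ×o_n = [-0.4041, 0.4488, 0.0000], ω = ẑ
J2: z=[0.6691, -0.7431, 0.0000] o=[0.2898, 0.2610, 0.3200] → [-0.4185, -0.3768, 0.2140, 0.6691, -0.7431, 0.0000]
J3: z=[0.6691, -0.7431, 0.0000] o=[0.4854, 0.4370, 0.4158] → [-0.3474, -0.3128, -0.0491, 0.6691, -0.7431, 0.0000]
V = J·q̇ = [0.1367, 0.2434, -0.2107, -0.2590, 0.2876, 0.1480]

0.1367 0.2434 -0.2107 -0.2590 0.2876 0.1480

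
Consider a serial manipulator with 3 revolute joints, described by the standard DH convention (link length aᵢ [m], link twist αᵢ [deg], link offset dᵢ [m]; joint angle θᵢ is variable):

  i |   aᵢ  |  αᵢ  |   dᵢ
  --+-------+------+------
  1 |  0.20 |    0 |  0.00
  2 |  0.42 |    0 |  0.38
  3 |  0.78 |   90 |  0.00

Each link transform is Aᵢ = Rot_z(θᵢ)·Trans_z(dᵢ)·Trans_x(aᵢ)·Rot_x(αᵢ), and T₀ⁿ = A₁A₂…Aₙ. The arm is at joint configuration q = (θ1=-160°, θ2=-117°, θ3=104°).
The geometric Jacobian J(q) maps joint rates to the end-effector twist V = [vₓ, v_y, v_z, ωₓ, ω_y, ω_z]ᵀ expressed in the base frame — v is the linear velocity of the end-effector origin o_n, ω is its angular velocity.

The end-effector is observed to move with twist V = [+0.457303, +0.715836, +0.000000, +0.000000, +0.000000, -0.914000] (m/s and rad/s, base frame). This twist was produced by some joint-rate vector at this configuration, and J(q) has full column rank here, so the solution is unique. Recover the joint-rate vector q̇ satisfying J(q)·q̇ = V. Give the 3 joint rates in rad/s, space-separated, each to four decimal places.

o_n = [-0.9109, 0.2534, 0.3800]
J₁: ẑ×o_n = [-0.2534, -0.9109, 0.0000], ω = ẑ
J2: z=[0.0000, 0.0000, 1.0000] o=[-0.1879, -0.0684, 0.0000] → [-0.3218, -0.7230, 0.0000, 0.0000, 0.0000, 1.0000]
J3: z=[0.0000, 0.0000, 1.0000] o=[-0.1368, 0.3485, 0.3800] → [0.0951, -0.7742, 0.0000, 0.0000, 0.0000, 1.0000]
q̇ = J⁺·V = [-0.4180, -0.9560, 0.4600]

-0.4180 -0.9560 0.4600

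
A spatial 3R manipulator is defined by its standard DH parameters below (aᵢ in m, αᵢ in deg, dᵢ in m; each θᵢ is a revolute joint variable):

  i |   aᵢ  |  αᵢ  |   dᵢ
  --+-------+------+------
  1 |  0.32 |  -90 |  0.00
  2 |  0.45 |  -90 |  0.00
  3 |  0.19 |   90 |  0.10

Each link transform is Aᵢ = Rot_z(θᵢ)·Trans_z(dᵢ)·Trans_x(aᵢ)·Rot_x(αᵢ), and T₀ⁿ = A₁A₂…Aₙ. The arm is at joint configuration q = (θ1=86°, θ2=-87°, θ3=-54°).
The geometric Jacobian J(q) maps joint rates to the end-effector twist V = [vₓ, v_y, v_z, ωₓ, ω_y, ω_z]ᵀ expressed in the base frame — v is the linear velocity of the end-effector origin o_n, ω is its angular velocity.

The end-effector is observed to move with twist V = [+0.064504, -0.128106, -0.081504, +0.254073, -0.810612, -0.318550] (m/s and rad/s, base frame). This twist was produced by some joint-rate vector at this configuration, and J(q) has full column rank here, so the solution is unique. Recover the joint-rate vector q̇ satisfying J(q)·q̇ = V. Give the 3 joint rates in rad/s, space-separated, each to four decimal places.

-0.3600 -0.3100 -0.7920

o_n = [-0.1220, 0.4589, 0.5557]
J₁: ẑ×o_n = [-0.4589, -0.1220, 0.0000], ω = ẑ
J2: z=[-0.9976, 0.0698, 0.0000] o=[0.0223, 0.3192, 0.0000] → [0.0388, 0.5543, -0.1293, -0.9976, 0.0698, 0.0000]
J3: z=[0.0697, 0.9962, -0.0523] o=[0.0240, 0.3427, 0.4494] → [0.1120, 0.0002, 0.1535, 0.0697, 0.9962, -0.0523]
q̇ = J⁺·V = [-0.3600, -0.3100, -0.7920]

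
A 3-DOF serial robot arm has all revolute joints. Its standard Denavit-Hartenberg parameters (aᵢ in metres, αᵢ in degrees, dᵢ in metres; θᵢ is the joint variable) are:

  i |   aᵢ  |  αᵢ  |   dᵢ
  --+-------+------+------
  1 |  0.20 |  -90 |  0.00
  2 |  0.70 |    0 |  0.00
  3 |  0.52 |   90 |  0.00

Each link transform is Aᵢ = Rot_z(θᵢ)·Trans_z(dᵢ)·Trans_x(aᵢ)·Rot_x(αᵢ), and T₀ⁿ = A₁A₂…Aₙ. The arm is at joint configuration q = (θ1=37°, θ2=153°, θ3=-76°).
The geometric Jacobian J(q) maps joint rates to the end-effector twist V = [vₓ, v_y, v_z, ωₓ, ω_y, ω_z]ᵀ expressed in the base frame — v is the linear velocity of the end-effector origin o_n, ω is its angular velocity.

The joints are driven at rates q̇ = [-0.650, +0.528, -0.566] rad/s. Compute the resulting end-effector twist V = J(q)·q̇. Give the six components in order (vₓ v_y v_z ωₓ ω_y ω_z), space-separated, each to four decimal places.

-0.2386 0.0698 0.3338 0.0229 -0.0303 -0.6500

o_n = [-0.2450, -0.1846, -0.8245]
J₁: ẑ×o_n = [0.1846, -0.2450, 0.0000], ω = ẑ
J2: z=[-0.6018, 0.7986, 0.0000] o=[0.1597, 0.1204, 0.0000] → [-0.6584, -0.4962, 0.5067, -0.6018, 0.7986, 0.0000]
J3: z=[-0.6018, 0.7986, 0.0000] o=[-0.3384, -0.2550, -0.3178] → [-0.4046, -0.3049, -0.1170, -0.6018, 0.7986, 0.0000]
V = J·q̇ = [-0.2386, 0.0698, 0.3338, 0.0229, -0.0303, -0.6500]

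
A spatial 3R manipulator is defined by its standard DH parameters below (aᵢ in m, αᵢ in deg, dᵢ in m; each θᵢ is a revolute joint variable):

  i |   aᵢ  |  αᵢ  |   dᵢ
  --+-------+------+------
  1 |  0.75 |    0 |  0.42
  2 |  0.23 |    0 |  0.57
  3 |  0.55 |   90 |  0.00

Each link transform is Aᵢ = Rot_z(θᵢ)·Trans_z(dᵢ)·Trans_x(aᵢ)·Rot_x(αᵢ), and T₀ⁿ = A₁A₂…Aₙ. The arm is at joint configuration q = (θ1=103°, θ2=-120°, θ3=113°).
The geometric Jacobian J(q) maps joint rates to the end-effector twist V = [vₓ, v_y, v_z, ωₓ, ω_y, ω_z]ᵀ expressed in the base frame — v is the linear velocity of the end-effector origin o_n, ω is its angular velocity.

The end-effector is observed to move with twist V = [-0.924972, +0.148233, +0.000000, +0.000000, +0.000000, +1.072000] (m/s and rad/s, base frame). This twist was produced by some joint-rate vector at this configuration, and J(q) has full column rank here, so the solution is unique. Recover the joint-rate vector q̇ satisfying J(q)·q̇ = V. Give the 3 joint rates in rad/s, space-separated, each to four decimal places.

0.5930 0.8160 -0.3370

o_n = [-0.0063, 1.2105, 0.9900]
J₁: ẑ×o_n = [-1.2105, -0.0063, 0.0000], ω = ẑ
J2: z=[0.0000, 0.0000, 1.0000] o=[-0.1687, 0.7308, 0.4200] → [-0.4797, 0.1625, 0.0000, 0.0000, 0.0000, 1.0000]
J3: z=[0.0000, 0.0000, 1.0000] o=[0.0512, 0.6635, 0.9900] → [-0.5470, -0.0575, 0.0000, 0.0000, 0.0000, 1.0000]
q̇ = J⁺·V = [0.5930, 0.8160, -0.3370]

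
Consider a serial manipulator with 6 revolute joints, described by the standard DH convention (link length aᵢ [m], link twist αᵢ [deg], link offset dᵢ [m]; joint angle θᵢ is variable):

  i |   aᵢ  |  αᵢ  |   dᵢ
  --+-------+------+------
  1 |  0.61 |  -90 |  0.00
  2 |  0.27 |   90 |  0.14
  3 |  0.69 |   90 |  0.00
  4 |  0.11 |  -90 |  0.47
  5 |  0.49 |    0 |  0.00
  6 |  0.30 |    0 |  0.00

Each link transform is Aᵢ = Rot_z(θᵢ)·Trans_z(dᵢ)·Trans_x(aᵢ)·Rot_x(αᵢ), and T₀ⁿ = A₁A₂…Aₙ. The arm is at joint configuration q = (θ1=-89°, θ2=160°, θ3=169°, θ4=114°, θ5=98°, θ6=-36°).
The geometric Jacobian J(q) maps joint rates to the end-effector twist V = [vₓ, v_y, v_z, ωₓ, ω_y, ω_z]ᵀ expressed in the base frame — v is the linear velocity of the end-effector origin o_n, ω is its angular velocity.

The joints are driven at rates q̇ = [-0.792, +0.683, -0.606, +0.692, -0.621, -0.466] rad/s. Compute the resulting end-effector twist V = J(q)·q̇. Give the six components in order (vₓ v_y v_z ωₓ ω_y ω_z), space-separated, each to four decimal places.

-0.3794 0.1150 -0.8393 1.5644 -0.7087 -0.3498

o_n = [0.0005, -1.0317, -0.0241]
J₁: ẑ×o_n = [1.0317, 0.0005, -0.0000], ω = ẑ
J2: z=[0.9998, 0.0175, 0.0000] o=[0.0106, -0.6099, 0.0000] → [-0.0004, 0.0241, -0.4215, 0.9998, 0.0175, 0.0000]
J3: z=[0.0060, -0.3420, -0.9397] o=[0.1462, -0.3538, -0.0923] → [-0.6603, 0.1365, -0.0539, 0.0060, -0.3420, -0.9397]
J4: z=[0.9783, 0.1964, -0.0653] o=[0.2889, -0.9879, 0.1393] → [-0.0350, 0.1787, 0.0138, 0.9783, 0.1964, -0.0653]
J5: z=[-0.1914, 0.9786, 0.0755] o=[0.7401, -0.8888, -0.0008] → [-0.0120, -0.0603, 0.7511, -0.1914, 0.9786, 0.0755]
J6: z=[-0.1914, 0.9786, 0.0755] o=[0.2708, -0.9883, 0.0987] → [-0.1169, -0.0439, 0.2728, -0.1914, 0.9786, 0.0755]
V = J·q̇ = [-0.3794, 0.1150, -0.8393, 1.5644, -0.7087, -0.3498]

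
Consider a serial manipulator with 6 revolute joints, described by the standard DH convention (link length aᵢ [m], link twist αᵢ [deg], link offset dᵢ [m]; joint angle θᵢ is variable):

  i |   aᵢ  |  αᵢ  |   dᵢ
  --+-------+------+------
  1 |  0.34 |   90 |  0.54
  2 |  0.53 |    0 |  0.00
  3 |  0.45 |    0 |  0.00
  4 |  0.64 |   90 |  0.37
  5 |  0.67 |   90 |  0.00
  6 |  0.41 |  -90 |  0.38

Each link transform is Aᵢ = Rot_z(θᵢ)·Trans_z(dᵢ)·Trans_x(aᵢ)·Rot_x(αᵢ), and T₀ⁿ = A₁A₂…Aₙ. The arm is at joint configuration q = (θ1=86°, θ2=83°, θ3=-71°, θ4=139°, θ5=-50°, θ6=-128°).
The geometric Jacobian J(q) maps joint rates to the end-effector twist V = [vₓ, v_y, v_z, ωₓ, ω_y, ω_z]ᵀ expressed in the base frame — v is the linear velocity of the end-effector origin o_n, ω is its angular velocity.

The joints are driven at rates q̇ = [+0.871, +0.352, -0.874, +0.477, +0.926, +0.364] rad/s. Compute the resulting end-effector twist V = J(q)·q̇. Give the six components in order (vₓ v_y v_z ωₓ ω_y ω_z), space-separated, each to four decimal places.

o_n = [-0.1833, 0.1614, 1.1763]
J₁: ẑ×o_n = [-0.1614, -0.1833, 0.0000], ω = ẑ
J2: z=[0.9976, -0.0698, 0.0000] o=[0.0237, 0.3392, 0.5400] → [-0.0444, -0.6348, -0.1918, 0.9976, -0.0698, 0.0000]
J3: z=[0.9976, -0.0698, 0.0000] o=[0.0282, 0.4036, 1.0660] → [-0.0077, -0.1100, -0.2564, 0.9976, -0.0698, 0.0000]
J4: z=[0.9976, -0.0698, 0.0000] o=[0.0589, 0.8427, 1.1596] → [-0.0012, -0.0167, -0.6966, 0.9976, -0.0698, 0.0000]
J5: z=[0.0338, 0.4836, 0.8746] o=[0.3890, 0.2585, 1.4699] → [-0.0570, -0.4906, 0.2735, 0.0338, 0.4836, 0.8746]
J6: z=[-0.5945, 0.7132, -0.3714] o=[-0.1493, -0.0815, 1.6787] → [-0.2681, -0.2860, -0.1201, -0.5945, 0.7132, -0.3714]
V = J·q̇ = [-0.3004, -0.8534, 0.0339, -0.2300, 0.7106, 1.5457]

-0.3004 -0.8534 0.0339 -0.2300 0.7106 1.5457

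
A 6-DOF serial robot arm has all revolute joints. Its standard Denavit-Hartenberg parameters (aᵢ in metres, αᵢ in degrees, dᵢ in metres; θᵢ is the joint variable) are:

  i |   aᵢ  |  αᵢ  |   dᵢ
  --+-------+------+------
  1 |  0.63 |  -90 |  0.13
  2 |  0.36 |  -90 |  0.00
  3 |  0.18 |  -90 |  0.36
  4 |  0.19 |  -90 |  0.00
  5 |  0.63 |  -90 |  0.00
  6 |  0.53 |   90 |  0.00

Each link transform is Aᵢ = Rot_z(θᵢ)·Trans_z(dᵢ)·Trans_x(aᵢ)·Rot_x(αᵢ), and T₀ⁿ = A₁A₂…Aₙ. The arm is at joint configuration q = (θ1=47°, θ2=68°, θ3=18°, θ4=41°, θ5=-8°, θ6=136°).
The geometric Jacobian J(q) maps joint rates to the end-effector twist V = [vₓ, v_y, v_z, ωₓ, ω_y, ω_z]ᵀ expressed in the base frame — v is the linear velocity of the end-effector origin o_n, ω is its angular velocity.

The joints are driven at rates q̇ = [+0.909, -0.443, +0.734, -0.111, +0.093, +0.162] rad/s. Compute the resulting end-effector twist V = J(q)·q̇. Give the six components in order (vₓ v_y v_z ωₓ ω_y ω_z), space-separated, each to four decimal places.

0.2716 0.5509 0.2555 -0.2744 -0.5454 0.6269

o_n = [0.6728, 0.3330, -0.9877]
J₁: ẑ×o_n = [-0.3330, 0.6728, 0.0000], ω = ẑ
J2: z=[-0.7314, 0.6820, 0.0000] o=[0.4297, 0.4608, 0.1300] → [-0.7623, -0.8174, -0.0724, -0.7314, 0.6820, 0.0000]
J3: z=[-0.6323, -0.6781, -0.3746] o=[0.5216, 0.5594, -0.2038] → [0.4467, -0.5523, 0.2457, -0.6323, -0.6781, -0.3746]
J4: z=[0.6166, -0.7333, 0.2865] o=[0.3784, 0.3242, -0.4974] → [0.3570, 0.3867, 0.2212, 0.6166, -0.7333, 0.2865]
J5: z=[0.1696, 0.4791, 0.8612] o=[0.5245, 0.4159, -0.5771] → [-0.1253, 0.1973, -0.0851, 0.1696, 0.4791, 0.8612]
J6: z=[-0.5036, 0.7933, -0.3421] o=[1.0582, 0.6526, -0.8139] → [-0.2472, 0.0443, 0.4667, -0.5036, 0.7933, -0.3421]
V = J·q̇ = [0.2716, 0.5509, 0.2555, -0.2744, -0.5454, 0.6269]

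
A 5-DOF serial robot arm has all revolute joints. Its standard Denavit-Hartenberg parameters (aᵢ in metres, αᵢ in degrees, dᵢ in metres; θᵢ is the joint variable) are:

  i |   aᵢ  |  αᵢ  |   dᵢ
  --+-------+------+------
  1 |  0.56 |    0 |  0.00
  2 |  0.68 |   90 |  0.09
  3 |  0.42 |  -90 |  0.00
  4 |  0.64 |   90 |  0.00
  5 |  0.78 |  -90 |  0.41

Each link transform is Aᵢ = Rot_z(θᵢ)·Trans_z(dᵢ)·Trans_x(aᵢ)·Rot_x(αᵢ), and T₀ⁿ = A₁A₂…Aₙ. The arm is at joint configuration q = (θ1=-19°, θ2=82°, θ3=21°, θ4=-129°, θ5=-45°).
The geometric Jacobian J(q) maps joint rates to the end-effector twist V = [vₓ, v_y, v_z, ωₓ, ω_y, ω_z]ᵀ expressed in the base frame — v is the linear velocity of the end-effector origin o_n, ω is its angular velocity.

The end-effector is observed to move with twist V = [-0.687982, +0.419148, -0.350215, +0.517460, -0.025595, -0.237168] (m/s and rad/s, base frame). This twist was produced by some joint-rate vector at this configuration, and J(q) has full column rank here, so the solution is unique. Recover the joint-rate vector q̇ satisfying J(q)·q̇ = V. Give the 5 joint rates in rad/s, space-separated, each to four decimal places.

o_n = [1.2483, -0.2430, -0.6573]
J₁: ẑ×o_n = [0.2430, 1.2483, -0.0000], ω = ẑ
J2: z=[0.0000, 0.0000, 1.0000] o=[0.5295, -0.1823, 0.0000] → [0.0607, 0.7188, -0.0000, 0.0000, 0.0000, 1.0000]
J3: z=[0.8910, -0.4540, 0.0000] o=[0.8382, 0.4236, 0.0900] → [0.3393, 0.6659, -0.4078, 0.8910, -0.4540, 0.0000]
J4: z=[-0.1627, -0.3193, 0.9336] o=[1.0162, 0.7729, 0.2405] → [1.2351, 0.0706, 0.2394, -0.1627, -0.3193, 0.9336]
J5: z=[-0.8901, -0.3607, -0.2785] o=[1.2887, 0.2121, 0.0962] → [0.1451, -0.6594, 0.3905, -0.8901, -0.3607, -0.2785]
q̇ = J⁺·V = [-0.2520, 0.6650, 0.5010, -0.6830, 0.0450]

-0.2520 0.6650 0.5010 -0.6830 0.0450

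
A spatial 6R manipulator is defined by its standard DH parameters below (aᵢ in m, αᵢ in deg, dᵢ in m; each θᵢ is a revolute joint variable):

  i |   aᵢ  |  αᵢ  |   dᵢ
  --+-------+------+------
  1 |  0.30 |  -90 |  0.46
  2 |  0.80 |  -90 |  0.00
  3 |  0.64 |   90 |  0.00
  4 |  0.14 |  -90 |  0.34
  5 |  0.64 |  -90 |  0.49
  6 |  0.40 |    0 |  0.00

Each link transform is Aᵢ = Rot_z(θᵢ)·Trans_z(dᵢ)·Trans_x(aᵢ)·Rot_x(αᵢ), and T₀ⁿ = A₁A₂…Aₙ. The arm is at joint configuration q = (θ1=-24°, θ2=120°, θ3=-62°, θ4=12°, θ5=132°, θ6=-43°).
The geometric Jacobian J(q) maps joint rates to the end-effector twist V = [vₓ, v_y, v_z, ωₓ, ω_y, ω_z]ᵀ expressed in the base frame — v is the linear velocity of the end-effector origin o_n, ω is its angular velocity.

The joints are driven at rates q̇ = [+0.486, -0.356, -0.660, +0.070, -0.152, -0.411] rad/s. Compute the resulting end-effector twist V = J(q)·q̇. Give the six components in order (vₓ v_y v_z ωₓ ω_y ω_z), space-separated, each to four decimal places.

0.0759 -0.1436 -0.4848 0.3707 -0.3408 -0.1777

o_n = [-0.8107, 0.1872, -0.1833]
J₁: ẑ×o_n = [-0.1872, -0.8107, 0.0000], ω = ẑ
J2: z=[0.4067, 0.9135, 0.0000] o=[0.2741, -0.1220, 0.4600] → [-0.5876, 0.2616, 1.1167, 0.4067, 0.9135, 0.0000]
J3: z=[-0.7912, 0.3522, 0.5000] o=[-0.0914, 0.0407, -0.2328] → [-0.0558, -0.3204, 0.1374, -0.7912, 0.3522, 0.5000]
J4: z=[0.5943, 0.2493, 0.7647] o=[0.0012, 0.6180, -0.4930] → [0.4066, -0.8049, -0.0536, 0.5943, 0.2493, 0.7647]
J5: z=[-0.8039, 0.1570, 0.5736] o=[0.2001, 0.8366, -0.2742] → [0.3867, -0.5067, 0.6807, -0.8039, 0.1570, 0.5736]
J6: z=[0.4147, -0.5433, 0.7299] o=[-0.4667, 0.3857, -0.2310] → [0.1189, -0.2709, -0.2692, 0.4147, -0.5433, 0.7299]
V = J·q̇ = [0.0759, -0.1436, -0.4848, 0.3707, -0.3408, -0.1777]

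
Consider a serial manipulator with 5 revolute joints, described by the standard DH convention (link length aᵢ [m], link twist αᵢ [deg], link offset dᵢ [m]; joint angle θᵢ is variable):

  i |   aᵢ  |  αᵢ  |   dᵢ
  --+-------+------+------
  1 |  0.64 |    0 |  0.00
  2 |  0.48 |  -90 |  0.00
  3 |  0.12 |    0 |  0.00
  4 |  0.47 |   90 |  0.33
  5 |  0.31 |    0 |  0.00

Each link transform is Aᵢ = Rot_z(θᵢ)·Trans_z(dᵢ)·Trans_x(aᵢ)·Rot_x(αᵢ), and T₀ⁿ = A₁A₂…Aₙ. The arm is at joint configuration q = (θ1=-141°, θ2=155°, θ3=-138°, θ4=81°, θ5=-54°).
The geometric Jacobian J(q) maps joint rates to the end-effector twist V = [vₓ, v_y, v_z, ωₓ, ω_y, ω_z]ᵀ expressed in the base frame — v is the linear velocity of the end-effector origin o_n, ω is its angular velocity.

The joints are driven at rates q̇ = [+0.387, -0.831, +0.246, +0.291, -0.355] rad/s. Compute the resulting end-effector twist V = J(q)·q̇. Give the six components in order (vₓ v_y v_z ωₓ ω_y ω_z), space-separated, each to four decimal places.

0.5429 -0.5040 -0.2435 0.1590 0.5931 -0.6373

o_n = [0.2073, -0.1454, 0.6273]
J₁: ẑ×o_n = [0.1454, 0.2073, -0.0000], ω = ẑ
J2: z=[0.0000, 0.0000, 1.0000] o=[-0.4974, -0.4028, 0.0000] → [-0.2573, 0.7047, 0.0000, 0.0000, 0.0000, 1.0000]
J3: z=[-0.2419, 0.9703, 0.0000] o=[-0.0316, -0.2866, 0.0000] → [0.6087, 0.1518, -0.2660, -0.2419, 0.9703, 0.0000]
J4: z=[-0.2419, 0.9703, 0.0000] o=[-0.1182, -0.3082, 0.0803] → [0.5307, 0.1323, -0.3552, -0.2419, 0.9703, 0.0000]
J5: z=[-0.8138, -0.2029, 0.5446] o=[0.0504, 0.0739, 0.4745] → [0.0885, 0.2098, 0.2103, -0.8138, -0.2029, 0.5446]
V = J·q̇ = [0.5429, -0.5040, -0.2435, 0.1590, 0.5931, -0.6373]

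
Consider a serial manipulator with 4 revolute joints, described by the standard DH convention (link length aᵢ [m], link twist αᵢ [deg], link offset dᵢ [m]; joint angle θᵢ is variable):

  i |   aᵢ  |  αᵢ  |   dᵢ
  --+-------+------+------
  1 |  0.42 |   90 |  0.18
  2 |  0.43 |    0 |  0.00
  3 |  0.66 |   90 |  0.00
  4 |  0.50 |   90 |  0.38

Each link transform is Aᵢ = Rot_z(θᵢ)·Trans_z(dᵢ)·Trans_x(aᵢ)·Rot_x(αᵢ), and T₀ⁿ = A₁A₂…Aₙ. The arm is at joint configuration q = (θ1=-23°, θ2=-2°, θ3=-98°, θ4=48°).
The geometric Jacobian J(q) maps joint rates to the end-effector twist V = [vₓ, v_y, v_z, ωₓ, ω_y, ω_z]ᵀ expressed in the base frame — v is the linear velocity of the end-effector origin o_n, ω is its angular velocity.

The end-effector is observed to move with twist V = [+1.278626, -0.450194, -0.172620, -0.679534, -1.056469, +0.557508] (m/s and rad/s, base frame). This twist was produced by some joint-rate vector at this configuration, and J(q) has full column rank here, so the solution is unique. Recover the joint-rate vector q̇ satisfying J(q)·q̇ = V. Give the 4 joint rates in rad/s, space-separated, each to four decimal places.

o_n = [0.1336, -0.4604, -0.7485]
J₁: ẑ×o_n = [0.4604, 0.1336, -0.0000], ω = ẑ
J2: z=[-0.3907, -0.9205, 0.0000] o=[0.3866, -0.1641, 0.1800] → [0.8547, -0.3628, -0.1172, -0.3907, -0.9205, 0.0000]
J3: z=[-0.3907, -0.9205, 0.0000] o=[0.7822, -0.3320, 0.1650] → [0.8409, -0.3569, -0.5469, -0.3907, -0.9205, 0.0000]
J4: z=[-0.9065, 0.3848, 0.1736] o=[0.6767, -0.2872, -0.4850] → [-0.0713, -0.3332, 0.3659, -0.9065, 0.3848, 0.1736]
q̇ = J⁺·V = [0.5200, 0.9900, 0.2480, 0.2160]

0.5200 0.9900 0.2480 0.2160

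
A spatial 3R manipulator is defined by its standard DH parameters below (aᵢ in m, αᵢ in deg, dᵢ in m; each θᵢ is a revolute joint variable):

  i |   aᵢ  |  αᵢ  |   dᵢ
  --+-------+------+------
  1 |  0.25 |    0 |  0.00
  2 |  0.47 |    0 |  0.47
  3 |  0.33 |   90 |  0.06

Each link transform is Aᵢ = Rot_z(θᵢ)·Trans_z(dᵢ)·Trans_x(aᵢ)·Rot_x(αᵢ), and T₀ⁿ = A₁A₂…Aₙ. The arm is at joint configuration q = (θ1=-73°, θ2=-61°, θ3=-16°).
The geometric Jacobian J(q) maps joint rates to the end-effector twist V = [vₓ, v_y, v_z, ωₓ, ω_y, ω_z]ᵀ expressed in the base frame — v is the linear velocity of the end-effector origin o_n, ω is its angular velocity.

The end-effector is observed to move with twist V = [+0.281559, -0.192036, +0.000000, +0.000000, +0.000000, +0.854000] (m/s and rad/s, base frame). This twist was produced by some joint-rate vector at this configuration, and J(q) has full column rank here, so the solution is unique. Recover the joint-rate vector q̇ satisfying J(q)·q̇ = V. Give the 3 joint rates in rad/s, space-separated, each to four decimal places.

o_n = [-0.5392, -0.7422, 0.5300]
J₁: ẑ×o_n = [0.7422, -0.5392, 0.0000], ω = ẑ
J2: z=[0.0000, 0.0000, 1.0000] o=[0.0731, -0.2391, 0.0000] → [0.5031, -0.6123, 0.0000, 0.0000, 0.0000, 1.0000]
J3: z=[0.0000, 0.0000, 1.0000] o=[-0.2534, -0.5772, 0.4700] → [0.1650, -0.2858, 0.0000, 0.0000, 0.0000, 1.0000]
q̇ = J⁺·V = [0.6180, -0.6390, 0.8750]

0.6180 -0.6390 0.8750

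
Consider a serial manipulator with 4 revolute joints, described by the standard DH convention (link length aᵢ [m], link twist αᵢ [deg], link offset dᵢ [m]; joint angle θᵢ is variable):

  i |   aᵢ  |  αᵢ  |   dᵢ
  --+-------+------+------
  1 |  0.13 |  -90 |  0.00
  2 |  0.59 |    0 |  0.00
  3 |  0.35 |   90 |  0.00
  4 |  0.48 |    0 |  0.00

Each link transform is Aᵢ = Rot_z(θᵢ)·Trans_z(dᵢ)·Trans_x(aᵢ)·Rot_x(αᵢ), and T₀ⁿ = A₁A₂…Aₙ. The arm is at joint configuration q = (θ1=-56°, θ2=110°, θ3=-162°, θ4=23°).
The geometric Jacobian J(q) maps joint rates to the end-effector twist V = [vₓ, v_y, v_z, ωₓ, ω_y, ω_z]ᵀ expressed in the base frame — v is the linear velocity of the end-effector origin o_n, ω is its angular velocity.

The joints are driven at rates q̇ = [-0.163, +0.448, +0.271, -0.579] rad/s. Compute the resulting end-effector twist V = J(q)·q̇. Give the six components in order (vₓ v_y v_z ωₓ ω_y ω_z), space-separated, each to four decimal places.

o_n = [0.3880, -0.2398, 0.0696]
J₁: ẑ×o_n = [0.2398, 0.3880, -0.0000], ω = ẑ
J2: z=[0.8290, 0.5592, 0.0000] o=[0.0727, -0.1078, 0.0000] → [0.0389, -0.0577, -0.2857, 0.8290, 0.5592, 0.0000]
J3: z=[0.8290, 0.5592, 0.0000] o=[-0.0401, 0.0595, -0.5544] → [0.3489, -0.5173, -0.4875, 0.8290, 0.5592, 0.0000]
J4: z=[-0.4407, 0.6533, 0.6157] o=[0.0804, -0.1191, -0.2786] → [0.3017, 0.3428, -0.1478, -0.4407, 0.6533, 0.6157]
V = J·q̇ = [-0.1018, -0.4277, -0.1745, 0.8512, 0.0238, -0.5195]

-0.1018 -0.4277 -0.1745 0.8512 0.0238 -0.5195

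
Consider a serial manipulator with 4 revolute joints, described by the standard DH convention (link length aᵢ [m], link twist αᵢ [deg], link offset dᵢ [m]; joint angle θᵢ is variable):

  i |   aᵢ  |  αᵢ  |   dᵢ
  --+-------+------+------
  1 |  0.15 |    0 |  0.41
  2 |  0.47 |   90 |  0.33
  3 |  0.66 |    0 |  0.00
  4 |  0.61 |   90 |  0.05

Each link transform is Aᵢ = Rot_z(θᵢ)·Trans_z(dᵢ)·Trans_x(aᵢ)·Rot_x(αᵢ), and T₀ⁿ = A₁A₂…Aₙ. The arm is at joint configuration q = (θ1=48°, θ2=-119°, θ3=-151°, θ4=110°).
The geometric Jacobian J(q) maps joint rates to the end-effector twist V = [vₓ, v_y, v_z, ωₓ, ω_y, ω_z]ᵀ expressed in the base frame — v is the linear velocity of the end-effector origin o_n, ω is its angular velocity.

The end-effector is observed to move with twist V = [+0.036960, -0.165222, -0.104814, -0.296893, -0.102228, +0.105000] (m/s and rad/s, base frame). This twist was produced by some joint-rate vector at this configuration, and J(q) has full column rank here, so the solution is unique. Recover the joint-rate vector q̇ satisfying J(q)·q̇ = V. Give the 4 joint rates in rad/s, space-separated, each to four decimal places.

0.7690 -0.6640 0.4320 -0.1180

o_n = [0.1681, -0.2387, 0.0198]
J₁: ẑ×o_n = [0.2387, 0.1681, -0.0000], ω = ẑ
J2: z=[0.0000, 0.0000, 1.0000] o=[0.1004, 0.1115, 0.4100] → [0.3502, 0.0677, -0.0000, 0.0000, 0.0000, 1.0000]
J3: z=[-0.9455, -0.3256, 0.0000] o=[0.2534, -0.3329, 0.7400] → [0.2345, -0.6809, -0.1169, -0.9455, -0.3256, 0.0000]
J4: z=[-0.9455, -0.3256, 0.0000] o=[0.0655, 0.2129, 0.4200] → [0.1303, -0.3784, 0.4604, -0.9455, -0.3256, 0.0000]
q̇ = J⁺·V = [0.7690, -0.6640, 0.4320, -0.1180]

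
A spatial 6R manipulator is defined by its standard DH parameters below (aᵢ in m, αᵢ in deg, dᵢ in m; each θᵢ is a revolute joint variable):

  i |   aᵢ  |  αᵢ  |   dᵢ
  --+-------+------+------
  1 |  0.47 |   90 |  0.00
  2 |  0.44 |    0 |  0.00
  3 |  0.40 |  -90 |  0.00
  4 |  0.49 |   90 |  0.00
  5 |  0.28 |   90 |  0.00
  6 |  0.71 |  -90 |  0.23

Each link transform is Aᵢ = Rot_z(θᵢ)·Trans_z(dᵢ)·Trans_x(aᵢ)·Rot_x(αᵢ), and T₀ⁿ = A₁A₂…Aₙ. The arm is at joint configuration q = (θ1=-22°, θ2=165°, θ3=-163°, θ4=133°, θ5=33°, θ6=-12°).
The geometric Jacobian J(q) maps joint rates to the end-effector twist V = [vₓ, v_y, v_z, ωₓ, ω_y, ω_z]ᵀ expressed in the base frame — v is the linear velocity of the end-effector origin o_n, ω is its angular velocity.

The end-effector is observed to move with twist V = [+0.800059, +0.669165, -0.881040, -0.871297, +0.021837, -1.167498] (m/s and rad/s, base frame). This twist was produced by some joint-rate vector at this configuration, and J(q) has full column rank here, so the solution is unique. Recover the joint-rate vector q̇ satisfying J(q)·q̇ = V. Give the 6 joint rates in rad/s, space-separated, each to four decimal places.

-0.3900 0.4090 -0.2080 0.0180 -0.6880 0.9140

o_n = [-0.2491, 1.1221, 0.4276]
J₁: ẑ×o_n = [-1.1221, -0.2491, 0.0000], ω = ẑ
J2: z=[-0.3746, -0.9272, 0.0000] o=[0.4358, -0.1761, 0.0000] → [-0.3965, 0.1602, -1.1213, -0.3746, -0.9272, 0.0000]
J3: z=[-0.3746, -0.9272, 0.0000] o=[0.0417, -0.0169, 0.1139] → [-0.2909, 0.1175, -0.6963, -0.3746, -0.9272, 0.0000]
J4: z=[-0.0324, 0.0131, 0.9994] o=[0.4124, -0.1666, 0.1278] → [-1.2840, -0.6514, -0.0331, -0.0324, 0.0131, 0.9994]
J5: z=[0.9332, 0.3585, 0.0255] o=[0.2370, 0.2908, 0.1162] → [0.0904, -0.3030, 0.9500, 0.9332, 0.3585, 0.0255]
J6: z=[-0.1678, 0.4974, -0.8511] o=[0.1480, 0.5120, 0.2630] → [0.6011, 0.3656, 0.0951, -0.1678, 0.4974, -0.8511]
q̇ = J⁺·V = [-0.3900, 0.4090, -0.2080, 0.0180, -0.6880, 0.9140]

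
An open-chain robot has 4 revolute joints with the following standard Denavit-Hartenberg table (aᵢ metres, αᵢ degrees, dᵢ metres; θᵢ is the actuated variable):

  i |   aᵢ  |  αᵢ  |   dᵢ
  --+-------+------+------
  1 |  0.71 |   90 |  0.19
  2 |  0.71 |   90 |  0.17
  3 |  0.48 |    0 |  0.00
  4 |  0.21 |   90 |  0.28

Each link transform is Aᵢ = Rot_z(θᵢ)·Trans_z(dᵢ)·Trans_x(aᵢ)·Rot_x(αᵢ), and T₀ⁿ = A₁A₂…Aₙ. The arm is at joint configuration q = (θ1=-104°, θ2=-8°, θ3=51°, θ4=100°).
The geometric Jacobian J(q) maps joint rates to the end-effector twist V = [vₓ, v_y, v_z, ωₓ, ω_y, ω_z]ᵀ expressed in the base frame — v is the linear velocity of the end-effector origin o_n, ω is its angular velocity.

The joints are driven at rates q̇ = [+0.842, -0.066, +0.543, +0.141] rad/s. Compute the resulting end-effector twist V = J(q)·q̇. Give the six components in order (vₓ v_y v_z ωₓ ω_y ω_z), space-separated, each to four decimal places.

1.1213 -0.5347 -0.0137 0.0871 0.0764 0.1647

o_n = [-0.9865, -1.2911, -0.2026]
J₁: ẑ×o_n = [1.2911, -0.9865, 0.0000], ω = ẑ
J2: z=[-0.9703, 0.2419, 0.0000] o=[-0.1718, -0.6889, 0.1900] → [-0.0950, -0.3809, 0.7814, -0.9703, 0.2419, 0.0000]
J3: z=[0.0337, 0.1350, -0.9903] o=[-0.5068, -1.3300, 0.0912] → [-0.0011, 0.4849, 0.0661, 0.0337, 0.1350, -0.9903]
J4: z=[0.0337, 0.1350, -0.9903] o=[-0.9411, -1.5300, 0.0491] → [0.2026, 0.0534, 0.0142, 0.0337, 0.1350, -0.9903]
V = J·q̇ = [1.1213, -0.5347, -0.0137, 0.0871, 0.0764, 0.1647]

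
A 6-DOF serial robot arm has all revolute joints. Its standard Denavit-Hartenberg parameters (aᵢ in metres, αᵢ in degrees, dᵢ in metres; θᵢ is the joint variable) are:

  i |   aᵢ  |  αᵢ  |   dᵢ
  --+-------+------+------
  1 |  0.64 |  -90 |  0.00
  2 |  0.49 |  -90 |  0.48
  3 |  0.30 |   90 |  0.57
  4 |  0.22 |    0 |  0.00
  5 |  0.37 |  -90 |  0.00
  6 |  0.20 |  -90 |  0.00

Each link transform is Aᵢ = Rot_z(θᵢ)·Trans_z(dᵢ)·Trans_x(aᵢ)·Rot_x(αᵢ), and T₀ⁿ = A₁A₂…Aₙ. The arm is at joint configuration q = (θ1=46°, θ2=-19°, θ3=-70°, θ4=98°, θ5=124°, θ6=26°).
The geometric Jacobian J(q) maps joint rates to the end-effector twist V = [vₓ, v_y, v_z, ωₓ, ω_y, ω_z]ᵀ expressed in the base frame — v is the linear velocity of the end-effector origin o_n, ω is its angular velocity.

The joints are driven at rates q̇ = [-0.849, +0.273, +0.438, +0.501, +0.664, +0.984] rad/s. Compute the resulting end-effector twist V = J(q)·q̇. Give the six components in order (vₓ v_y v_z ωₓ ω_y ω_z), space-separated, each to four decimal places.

0.7690 -0.3496 0.3111 -1.5655 0.2361 -0.8548

o_n = [0.6546, 1.1374, -0.2263]
J₁: ẑ×o_n = [-1.1374, 0.6546, 0.0000], ω = ẑ
J2: z=[-0.7193, 0.6947, 0.0000] o=[0.4446, 0.4604, 0.0000] → [-0.1572, -0.1628, -0.6329, -0.7193, 0.6947, 0.0000]
J3: z=[0.2262, 0.2342, -0.9455] o=[0.4211, 1.1271, 0.1595] → [-0.0806, -0.1335, -0.0523, 0.2262, 0.2342, -0.9455]
J4: z=[-0.8632, -0.4015, -0.3059] o=[0.4147, 1.5262, -0.3460] → [-0.1670, 0.0300, 0.4319, -0.8632, -0.4015, -0.3059]
J5: z=[-0.8632, -0.4015, -0.3059] o=[0.4777, 1.5501, -0.5554] → [-0.2584, 0.2300, 0.4273, -0.8632, -0.4015, -0.3059]
J6: z=[-0.4701, 0.4184, 0.7772] o=[0.5458, 1.2487, -0.3519] → [0.1390, 0.1436, 0.0068, -0.4701, 0.4184, 0.7772]
V = J·q̇ = [0.7690, -0.3496, 0.3111, -1.5655, 0.2361, -0.8548]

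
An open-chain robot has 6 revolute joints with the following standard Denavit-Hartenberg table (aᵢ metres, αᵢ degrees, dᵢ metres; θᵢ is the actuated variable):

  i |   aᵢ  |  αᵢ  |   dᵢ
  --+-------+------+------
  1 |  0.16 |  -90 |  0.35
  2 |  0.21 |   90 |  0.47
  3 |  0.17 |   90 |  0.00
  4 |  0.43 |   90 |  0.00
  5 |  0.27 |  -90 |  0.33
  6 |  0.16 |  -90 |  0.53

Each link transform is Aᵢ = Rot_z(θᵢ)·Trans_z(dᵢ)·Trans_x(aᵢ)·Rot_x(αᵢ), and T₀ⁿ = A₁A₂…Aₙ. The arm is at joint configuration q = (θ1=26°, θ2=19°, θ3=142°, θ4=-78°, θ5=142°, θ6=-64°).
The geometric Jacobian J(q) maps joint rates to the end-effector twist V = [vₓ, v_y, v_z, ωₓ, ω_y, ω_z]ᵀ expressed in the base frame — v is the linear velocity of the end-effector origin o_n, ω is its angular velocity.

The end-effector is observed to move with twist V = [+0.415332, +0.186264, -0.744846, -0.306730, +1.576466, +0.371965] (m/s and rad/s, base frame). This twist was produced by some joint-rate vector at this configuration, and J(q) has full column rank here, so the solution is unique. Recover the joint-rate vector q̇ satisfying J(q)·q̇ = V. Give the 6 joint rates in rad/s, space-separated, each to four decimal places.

-0.6970 0.7480 0.8060 0.9640 -0.5200 0.3850

o_n = [0.4052, 0.3136, 0.2982]
J₁: ẑ×o_n = [-0.3136, 0.4052, 0.0000], ω = ẑ
J2: z=[-0.4384, 0.8988, 0.0000] o=[0.1438, 0.0701, 0.3500] → [-0.0466, -0.0227, -0.3417, -0.4384, 0.8988, 0.0000]
J3: z=[0.2926, 0.1427, 0.9455] o=[0.1162, 0.5796, 0.2816] → [0.2539, 0.2684, -0.1191, 0.2926, 0.1427, 0.9455]
J4: z=[0.1778, 0.9634, -0.2004] o=[-0.0435, 0.6182, 0.3252] → [-0.0871, -0.0851, -0.4865, 0.1778, 0.9634, -0.2004]
J5: z=[0.8582, -0.2515, -0.4475] o=[-0.2506, 0.5784, -0.0495] → [-0.2059, -0.5919, -0.0624, 0.8582, -0.2515, -0.4475]
J6: z=[0.1564, -0.7023, 0.6945] o=[0.1646, 0.6752, -0.0451] → [0.0101, 0.1134, 0.1124, 0.1564, -0.7023, 0.6945]
q̇ = J⁺·V = [-0.6970, 0.7480, 0.8060, 0.9640, -0.5200, 0.3850]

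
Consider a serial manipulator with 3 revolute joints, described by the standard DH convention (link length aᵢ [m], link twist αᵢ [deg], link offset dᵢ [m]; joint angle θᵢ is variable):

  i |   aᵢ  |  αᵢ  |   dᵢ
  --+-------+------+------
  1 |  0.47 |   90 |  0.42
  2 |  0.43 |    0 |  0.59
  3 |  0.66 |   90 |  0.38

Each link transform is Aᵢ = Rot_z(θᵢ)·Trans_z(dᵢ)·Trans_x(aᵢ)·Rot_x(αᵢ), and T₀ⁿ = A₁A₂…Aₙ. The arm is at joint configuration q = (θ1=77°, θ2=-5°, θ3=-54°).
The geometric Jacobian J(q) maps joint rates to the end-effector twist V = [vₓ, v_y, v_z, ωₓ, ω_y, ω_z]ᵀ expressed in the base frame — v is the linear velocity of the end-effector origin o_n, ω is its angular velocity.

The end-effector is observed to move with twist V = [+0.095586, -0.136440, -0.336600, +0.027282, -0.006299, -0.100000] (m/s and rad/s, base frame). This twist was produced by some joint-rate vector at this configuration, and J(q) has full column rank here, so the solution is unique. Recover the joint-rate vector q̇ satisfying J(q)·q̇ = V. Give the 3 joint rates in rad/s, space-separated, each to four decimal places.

o_n = [1.2237, 0.9883, -0.1832]
J₁: ẑ×o_n = [-0.9883, 1.2237, 0.0000], ω = ẑ
J2: z=[0.9744, -0.2250, 0.0000] o=[0.1057, 0.4580, 0.4200] → [0.1357, 0.5877, 0.7683, 0.9744, -0.2250, 0.0000]
J3: z=[0.9744, -0.2250, 0.0000] o=[0.7770, 0.7426, 0.3825] → [0.1273, 0.5512, 0.3399, 0.9744, -0.2250, 0.0000]
q̇ = J⁺·V = [-0.1000, -0.8080, 0.8360]

-0.1000 -0.8080 0.8360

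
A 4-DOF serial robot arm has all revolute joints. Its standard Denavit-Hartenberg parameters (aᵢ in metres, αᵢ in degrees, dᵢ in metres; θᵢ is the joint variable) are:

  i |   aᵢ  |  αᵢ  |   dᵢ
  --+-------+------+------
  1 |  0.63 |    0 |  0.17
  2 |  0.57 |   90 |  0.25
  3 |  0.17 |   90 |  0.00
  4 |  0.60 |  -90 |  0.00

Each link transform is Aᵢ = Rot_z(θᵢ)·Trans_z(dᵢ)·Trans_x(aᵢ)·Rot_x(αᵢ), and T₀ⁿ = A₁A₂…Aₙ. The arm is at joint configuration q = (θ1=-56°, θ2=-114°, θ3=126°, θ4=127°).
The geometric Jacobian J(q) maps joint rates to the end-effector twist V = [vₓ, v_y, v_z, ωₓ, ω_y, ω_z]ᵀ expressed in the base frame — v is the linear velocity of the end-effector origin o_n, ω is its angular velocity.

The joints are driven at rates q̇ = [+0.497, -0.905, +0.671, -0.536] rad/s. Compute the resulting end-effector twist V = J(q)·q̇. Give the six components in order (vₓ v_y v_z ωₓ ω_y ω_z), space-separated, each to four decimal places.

0.4167 0.6820 0.2832 0.3105 0.7361 -0.7231

o_n = [-0.4029, -0.1689, 0.2654]
J₁: ẑ×o_n = [0.1689, -0.4029, 0.0000], ω = ẑ
J2: z=[0.0000, 0.0000, 1.0000] o=[0.3523, -0.5223, 0.1700] → [-0.3534, -0.7552, 0.0000, 0.0000, 0.0000, 1.0000]
J3: z=[-0.1736, 0.9848, 0.0000] o=[-0.2090, -0.6213, 0.4200] → [-0.1522, -0.0268, 0.1123, -0.1736, 0.9848, 0.0000]
J4: z=[-0.7967, -0.1405, 0.5878] o=[-0.1106, -0.6039, 0.5575] → [-0.2147, -0.4045, -0.3877, -0.7967, -0.1405, 0.5878]
V = J·q̇ = [0.4167, 0.6820, 0.2832, 0.3105, 0.7361, -0.7231]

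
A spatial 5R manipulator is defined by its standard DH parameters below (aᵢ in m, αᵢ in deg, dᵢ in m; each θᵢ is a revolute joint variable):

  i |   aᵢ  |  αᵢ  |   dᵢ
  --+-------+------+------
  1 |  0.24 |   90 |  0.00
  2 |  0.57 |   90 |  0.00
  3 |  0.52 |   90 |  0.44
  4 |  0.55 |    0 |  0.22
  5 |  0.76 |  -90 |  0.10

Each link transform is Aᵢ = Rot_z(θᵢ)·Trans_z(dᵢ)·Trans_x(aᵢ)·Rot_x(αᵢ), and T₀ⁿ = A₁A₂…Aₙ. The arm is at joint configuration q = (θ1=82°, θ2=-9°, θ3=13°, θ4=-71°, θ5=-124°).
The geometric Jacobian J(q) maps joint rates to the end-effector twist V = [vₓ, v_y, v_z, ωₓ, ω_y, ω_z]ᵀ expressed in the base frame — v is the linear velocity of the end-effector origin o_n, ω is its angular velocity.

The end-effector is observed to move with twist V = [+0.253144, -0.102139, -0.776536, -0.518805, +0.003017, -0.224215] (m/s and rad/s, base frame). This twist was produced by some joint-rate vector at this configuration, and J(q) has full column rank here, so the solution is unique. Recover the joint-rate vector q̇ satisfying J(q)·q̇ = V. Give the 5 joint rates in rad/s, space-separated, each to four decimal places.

o_n = [-0.2022, 0.8586, -0.2103]
J₁: ẑ×o_n = [-0.8586, -0.2022, 0.0000], ω = ẑ
J2: z=[0.9903, -0.1392, 0.0000] o=[0.0334, 0.2377, 0.0000] → [0.0293, 0.2083, 0.5821, 0.9903, -0.1392, 0.0000]
J3: z=[-0.0218, -0.1549, -0.9877] o=[0.1118, 0.7952, -0.0892] → [0.0814, 0.3074, -0.0500, -0.0218, -0.1549, -0.9877]
J4: z=[-0.9340, 0.3556, -0.0352] o=[0.2877, 1.2063, -0.6030] → [0.1274, 0.3840, 0.4989, -0.9340, 0.3556, -0.0352]
J5: z=[-0.9340, 0.3556, -0.0352] o=[0.1574, 1.5301, -0.1244] → [-0.0542, -0.0676, 0.7550, -0.9340, 0.3556, -0.0352]
q̇ = J⁺·V = [-0.3020, -0.8630, -0.0660, 0.0280, -0.3860]

-0.3020 -0.8630 -0.0660 0.0280 -0.3860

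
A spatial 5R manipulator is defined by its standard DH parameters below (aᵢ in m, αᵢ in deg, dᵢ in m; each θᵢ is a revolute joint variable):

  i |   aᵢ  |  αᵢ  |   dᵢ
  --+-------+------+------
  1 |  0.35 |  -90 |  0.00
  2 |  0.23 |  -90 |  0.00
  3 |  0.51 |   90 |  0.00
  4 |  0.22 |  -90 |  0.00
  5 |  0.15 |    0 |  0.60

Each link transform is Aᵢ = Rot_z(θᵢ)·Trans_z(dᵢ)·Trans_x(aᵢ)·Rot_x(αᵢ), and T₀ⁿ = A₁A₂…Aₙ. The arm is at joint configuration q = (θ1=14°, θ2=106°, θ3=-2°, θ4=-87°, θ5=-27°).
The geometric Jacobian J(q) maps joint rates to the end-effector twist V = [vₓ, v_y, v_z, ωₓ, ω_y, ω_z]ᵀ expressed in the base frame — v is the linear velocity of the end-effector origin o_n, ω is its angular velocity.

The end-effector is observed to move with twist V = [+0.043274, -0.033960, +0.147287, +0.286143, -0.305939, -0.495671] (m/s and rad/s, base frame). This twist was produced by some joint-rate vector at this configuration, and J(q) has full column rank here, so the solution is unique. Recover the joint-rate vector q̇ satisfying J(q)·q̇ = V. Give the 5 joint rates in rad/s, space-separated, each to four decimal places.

-0.7240 0.3830 -0.1170 -0.7390 -0.3020

o_n = [0.2514, 0.1734, -1.3908]
J₁: ẑ×o_n = [-0.1734, 0.2514, 0.0000], ω = ẑ
J2: z=[-0.2419, 0.9703, 0.0000] o=[0.3396, 0.0847, 0.0000] → [-1.3495, -0.3365, 0.0641, -0.2419, 0.9703, 0.0000]
J3: z=[-0.9327, -0.2326, 0.2756] o=[0.2781, 0.0693, -0.2211] → [0.2433, -1.0984, -0.1033, -0.9327, -0.2326, 0.2756]
J4: z=[-0.2324, 0.9720, 0.0335] o=[0.1375, 0.0526, -0.7110] → [-0.6648, -0.1542, -0.1389, -0.2324, 0.9720, 0.0335]
J5: z=[-0.3242, -0.0449, -0.9449] o=[0.3392, 0.1033, -0.7827] → [0.0935, -0.1142, -0.0267, -0.3242, -0.0449, -0.9449]
q̇ = J⁺·V = [-0.7240, 0.3830, -0.1170, -0.7390, -0.3020]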